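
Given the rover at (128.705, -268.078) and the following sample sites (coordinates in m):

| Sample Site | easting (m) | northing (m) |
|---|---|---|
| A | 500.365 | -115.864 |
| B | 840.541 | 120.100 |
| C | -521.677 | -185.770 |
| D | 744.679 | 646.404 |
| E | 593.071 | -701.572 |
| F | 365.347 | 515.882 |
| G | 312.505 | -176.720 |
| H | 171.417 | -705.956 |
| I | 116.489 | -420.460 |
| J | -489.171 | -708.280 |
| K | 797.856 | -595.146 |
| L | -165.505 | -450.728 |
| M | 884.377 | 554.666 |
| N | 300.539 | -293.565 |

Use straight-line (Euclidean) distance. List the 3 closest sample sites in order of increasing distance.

Distances from (128.705, -268.078):
A: √((371.660)² + (152.214)²) = √(138131.15560 + 23169.10180) = 401.622 m
B: √((711.836)² + (388.178)²) = √(506710.49090 + 150682.15968) = 810.798 m
C: √((-650.382)² + (82.308)²) = √(422996.74592 + 6774.60686) = 655.569 m
D: √((615.974)² + (914.482)²) = √(379423.96868 + 836277.32832) = 1102.588 m
E: √((464.366)² + (-433.494)²) = √(215635.78196 + 187917.04804) = 635.258 m
F: √((236.642)² + (783.960)²) = √(55999.43616 + 614593.28160) = 818.897 m
G: √((183.800)² + (91.358)²) = √(33782.44000 + 8346.28416) = 205.253 m
H: √((42.712)² + (-437.878)²) = √(1824.31494 + 191737.14288) = 439.956 m
I: √((-12.216)² + (-152.382)²) = √(149.23066 + 23220.27392) = 152.871 m
J: √((-617.876)² + (-440.202)²) = √(381770.75138 + 193777.80080) = 758.649 m
K: √((669.151)² + (-327.068)²) = √(447763.06080 + 106973.47662) = 744.806 m
L: √((-294.210)² + (-182.650)²) = √(86559.52410 + 33361.02250) = 346.295 m
M: √((755.672)² + (822.744)²) = √(571040.17158 + 676907.68954) = 1117.116 m
N: √((171.834)² + (-25.487)²) = √(29526.92356 + 649.58717) = 173.714 m
Sorted: I (152.871 m) < N (173.714 m) < G (205.253 m) < L (346.295 m) < A (401.622 m) < …

I, N, G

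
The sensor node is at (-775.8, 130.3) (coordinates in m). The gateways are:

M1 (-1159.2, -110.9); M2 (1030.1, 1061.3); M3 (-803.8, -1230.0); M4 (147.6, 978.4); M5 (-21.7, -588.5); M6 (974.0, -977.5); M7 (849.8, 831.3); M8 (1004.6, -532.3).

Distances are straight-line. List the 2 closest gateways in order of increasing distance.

Distances from (-775.8, 130.3):
M1: √((-383.4)² + (-241.2)²) = √(146995.560 + 58177.440) = 453.0 m
M2: √((1805.9)² + (931.0)²) = √(3261274.810 + 866761.000) = 2031.8 m
M3: √((-28.0)² + (-1360.3)²) = √(784.000 + 1850416.090) = 1360.6 m
M4: √((923.4)² + (848.1)²) = √(852667.560 + 719273.610) = 1253.8 m
M5: √((754.1)² + (-718.8)²) = √(568666.810 + 516673.440) = 1041.8 m
M6: √((1749.8)² + (-1107.8)²) = √(3061800.040 + 1227220.840) = 2071.0 m
M7: √((1625.6)² + (701.0)²) = √(2642575.360 + 491401.000) = 1770.3 m
M8: √((1780.4)² + (-662.6)²) = √(3169824.160 + 439038.760) = 1899.7 m
Sorted: M1 (453.0 m) < M5 (1041.8 m) < M4 (1253.8 m) < M3 (1360.6 m) < …

M1, M5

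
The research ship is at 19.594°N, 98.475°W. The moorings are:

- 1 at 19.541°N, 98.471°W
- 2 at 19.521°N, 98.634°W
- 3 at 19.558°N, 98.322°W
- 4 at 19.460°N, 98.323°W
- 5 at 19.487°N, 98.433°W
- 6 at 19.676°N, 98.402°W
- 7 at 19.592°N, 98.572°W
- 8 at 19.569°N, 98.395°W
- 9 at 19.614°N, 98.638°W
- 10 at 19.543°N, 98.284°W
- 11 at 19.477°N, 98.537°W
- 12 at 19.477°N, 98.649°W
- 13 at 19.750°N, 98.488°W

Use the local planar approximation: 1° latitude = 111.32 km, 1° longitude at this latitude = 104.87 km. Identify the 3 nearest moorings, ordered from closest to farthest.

Distances from 19.594°N, 98.475°W:
1: 5.915 km
2: 18.549 km
3: 16.538 km
4: 21.831 km
5: 12.700 km
6: 11.914 km
7: 10.175 km
8: 8.839 km
9: 17.238 km
10: 20.819 km
11: 14.557 km
12: 22.419 km
13: 17.419 km
Sorted: 1 (5.915 km) < 8 (8.839 km) < 7 (10.175 km) < 6 (11.914 km) < 5 (12.700 km) < …

1, 8, 7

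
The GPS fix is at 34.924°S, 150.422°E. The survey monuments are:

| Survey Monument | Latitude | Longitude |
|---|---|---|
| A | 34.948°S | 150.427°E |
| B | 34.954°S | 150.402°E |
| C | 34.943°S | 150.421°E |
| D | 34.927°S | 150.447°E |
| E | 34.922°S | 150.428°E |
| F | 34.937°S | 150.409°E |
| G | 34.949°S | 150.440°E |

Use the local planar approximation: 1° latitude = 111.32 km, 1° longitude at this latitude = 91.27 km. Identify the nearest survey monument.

Distances from 34.924°S, 150.422°E:
A: 2.710 km
B: 3.806 km
C: 2.117 km
D: 2.306 km
E: 0.591 km
F: 1.871 km
G: 3.232 km
Minimum: E at 0.591 km.

E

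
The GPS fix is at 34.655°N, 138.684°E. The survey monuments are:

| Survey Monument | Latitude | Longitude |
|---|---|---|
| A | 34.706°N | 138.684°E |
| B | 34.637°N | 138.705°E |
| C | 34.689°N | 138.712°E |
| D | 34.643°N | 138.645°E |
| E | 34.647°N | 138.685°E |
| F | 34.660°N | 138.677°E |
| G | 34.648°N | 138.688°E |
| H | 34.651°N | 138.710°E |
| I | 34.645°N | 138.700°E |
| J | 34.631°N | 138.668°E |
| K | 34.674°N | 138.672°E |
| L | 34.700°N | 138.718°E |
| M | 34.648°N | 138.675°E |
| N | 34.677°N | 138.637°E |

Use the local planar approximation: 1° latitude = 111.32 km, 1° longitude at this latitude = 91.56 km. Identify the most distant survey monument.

L

Distances from 34.655°N, 138.684°E:
A: √((0.051·111.32)² + (0.000·91.56)²) = √(32.23196 + 0.00000) = 5.677 km
B: √((-0.018·111.32)² + (0.021·91.56)²) = √(4.01505 + 3.69701) = 2.777 km
C: √((0.034·111.32)² + (0.028·91.56)²) = √(14.32532 + 6.57246) = 4.571 km
D: √((-0.012·111.32)² + (-0.039·91.56)²) = √(1.78447 + 12.75090) = 3.813 km
E: √((-0.008·111.32)² + (0.001·91.56)²) = √(0.79310 + 0.00838) = 0.895 km
F: √((0.005·111.32)² + (-0.007·91.56)²) = √(0.30980 + 0.41078) = 0.849 km
G: √((-0.007·111.32)² + (0.004·91.56)²) = √(0.60721 + 0.13413) = 0.861 km
H: √((-0.004·111.32)² + (0.026·91.56)²) = √(0.19827 + 5.66707) = 2.422 km
I: √((-0.010·111.32)² + (0.016·91.56)²) = √(1.23921 + 2.14611) = 1.840 km
J: √((-0.024·111.32)² + (-0.016·91.56)²) = √(7.13787 + 2.14611) = 3.047 km
K: √((0.019·111.32)² + (-0.012·91.56)²) = √(4.47356 + 1.20719) = 2.383 km
L: √((0.045·111.32)² + (0.034·91.56)²) = √(25.09409 + 9.69102) = 5.898 km
M: √((-0.007·111.32)² + (-0.009·91.56)²) = √(0.60721 + 0.67904) = 1.134 km
N: √((0.022·111.32)² + (-0.047·91.56)²) = √(5.99780 + 18.51856) = 4.951 km
Maximum: L at 5.898 km.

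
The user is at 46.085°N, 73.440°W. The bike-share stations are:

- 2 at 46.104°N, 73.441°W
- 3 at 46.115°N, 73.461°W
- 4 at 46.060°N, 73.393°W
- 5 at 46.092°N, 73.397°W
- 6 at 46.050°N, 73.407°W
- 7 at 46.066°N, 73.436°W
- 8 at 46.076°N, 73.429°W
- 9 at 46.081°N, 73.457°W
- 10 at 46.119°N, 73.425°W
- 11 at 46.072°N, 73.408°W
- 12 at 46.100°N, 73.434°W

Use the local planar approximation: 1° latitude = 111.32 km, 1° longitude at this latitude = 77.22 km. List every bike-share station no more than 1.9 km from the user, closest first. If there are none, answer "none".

Distances from 46.085°N, 73.440°W:
2: √((0.019·111.32)² + (-0.001·77.22)²) = √(4.47356 + 0.00596) = 2.116 km
3: √((0.030·111.32)² + (-0.021·77.22)²) = √(11.15293 + 2.62965) = 3.712 km
4: √((-0.025·111.32)² + (0.047·77.22)²) = √(7.74509 + 13.17211) = 4.574 km
5: √((0.007·111.32)² + (0.043·77.22)²) = √(0.60721 + 11.02545) = 3.411 km
6: √((-0.035·111.32)² + (0.033·77.22)²) = √(15.18037 + 6.49363) = 4.656 km
7: √((-0.019·111.32)² + (0.004·77.22)²) = √(4.47356 + 0.09541) = 2.138 km
8: √((-0.009·111.32)² + (0.011·77.22)²) = √(1.00376 + 0.72151) = 1.313 km
9: √((-0.004·111.32)² + (-0.017·77.22)²) = √(0.19827 + 1.72329) = 1.386 km
10: √((0.034·111.32)² + (0.015·77.22)²) = √(14.32532 + 1.34166) = 3.958 km
11: √((-0.013·111.32)² + (0.032·77.22)²) = √(2.09427 + 6.10604) = 2.864 km
12: √((0.015·111.32)² + (0.006·77.22)²) = √(2.78823 + 0.21467) = 1.733 km
Threshold 1.9 km: 8 (1.313 km), 9 (1.386 km), 12 (1.733 km) are within range.

8, 9, 12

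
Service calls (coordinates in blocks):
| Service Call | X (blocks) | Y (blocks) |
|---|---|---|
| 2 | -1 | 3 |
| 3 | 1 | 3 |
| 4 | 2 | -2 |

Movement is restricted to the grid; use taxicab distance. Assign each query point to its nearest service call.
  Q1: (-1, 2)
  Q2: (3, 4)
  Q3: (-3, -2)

Q1 at (-1, 2):
  2: 1 blocks
  3: 3 blocks
  4: 7 blocks
  → nearest: 2 (1 blocks)
Q2 at (3, 4):
  2: 5 blocks
  3: 3 blocks
  4: 7 blocks
  → nearest: 3 (3 blocks)
Q3 at (-3, -2):
  2: 7 blocks
  3: 9 blocks
  4: 5 blocks
  → nearest: 4 (5 blocks)

Q1→2; Q2→3; Q3→4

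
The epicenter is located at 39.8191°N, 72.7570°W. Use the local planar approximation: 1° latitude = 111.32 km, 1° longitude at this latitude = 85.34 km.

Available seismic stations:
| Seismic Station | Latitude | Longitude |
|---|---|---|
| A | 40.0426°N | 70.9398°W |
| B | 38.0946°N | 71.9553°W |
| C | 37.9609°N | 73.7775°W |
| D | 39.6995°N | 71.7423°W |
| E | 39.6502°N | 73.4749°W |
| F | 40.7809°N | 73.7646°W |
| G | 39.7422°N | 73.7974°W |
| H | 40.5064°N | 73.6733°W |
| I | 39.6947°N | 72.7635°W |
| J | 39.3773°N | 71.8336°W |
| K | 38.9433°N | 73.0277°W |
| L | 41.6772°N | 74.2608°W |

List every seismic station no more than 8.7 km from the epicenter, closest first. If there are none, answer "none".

Distances from 39.8191°N, 72.7570°W:
A: √((0.2235·111.32)² + (1.8172·85.34)²) = √(619.015395 + 24049.759256) = 157.0630 km
B: √((-1.7245·111.32)² + (0.8017·85.34)²) = √(36852.995381 + 4680.896562) = 203.7987 km
C: √((-1.8582·111.32)² + (-1.0205·85.34)²) = √(42788.918212 + 7584.575785) = 224.4404 km
D: √((-0.1196·111.32)² + (1.0147·85.34)²) = √(177.259188 + 7498.607084) = 87.6120 km
E: √((-0.1689·111.32)² + (-0.7179·85.34)²) = √(353.513249 + 3753.472028) = 64.0858 km
F: √((0.9618·111.32)² + (-1.0076·85.34)²) = √(11463.465831 + 7394.036578) = 137.3226 km
G: √((-0.0769·111.32)² + (-1.0404·85.34)²) = √(73.282297 + 7883.262064) = 89.1995 km
H: √((0.6873·111.32)² + (-0.9163·85.34)²) = √(5853.816213 + 6114.777378) = 109.4011 km
I: √((-0.1244·111.32)² + (-0.0065·85.34)²) = √(191.772865 + 0.307703) = 13.8593 km
J: √((-0.4418·111.32)² + (0.9234·85.34)²) = √(2418.788073 + 6209.905874) = 92.8908 km
K: √((-0.8758·111.32)² + (-0.2707·85.34)²) = √(9505.090955 + 533.681058) = 100.1937 km
L: √((1.8581·111.32)² + (-1.5038·85.34)²) = √(42784.312920 + 16469.690503) = 243.4215 km
Threshold 8.7 km: none within range.

none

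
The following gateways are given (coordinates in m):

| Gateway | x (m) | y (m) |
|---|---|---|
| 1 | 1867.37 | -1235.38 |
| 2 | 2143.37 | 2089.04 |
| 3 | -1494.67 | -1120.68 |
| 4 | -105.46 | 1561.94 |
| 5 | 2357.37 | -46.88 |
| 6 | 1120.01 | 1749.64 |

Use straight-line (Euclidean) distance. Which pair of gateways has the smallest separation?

Pairwise distances:
1–2: 3335.86 m
1–3: 3364.00 m
1–4: 3423.02 m
1–5: 1285.55 m
1–6: 3077.16 m
2–3: 4851.56 m
2–4: 2309.78 m
2–5: 2146.61 m
2–6: 1078.17 m
3–4: 3020.99 m
3–5: 3998.91 m
3–6: 3882.69 m
4–5: 2941.74 m
4–6: 1239.76 m
5–6: 2181.41 m
Closest pair: 2–6 at 1078.17 m.

2 and 6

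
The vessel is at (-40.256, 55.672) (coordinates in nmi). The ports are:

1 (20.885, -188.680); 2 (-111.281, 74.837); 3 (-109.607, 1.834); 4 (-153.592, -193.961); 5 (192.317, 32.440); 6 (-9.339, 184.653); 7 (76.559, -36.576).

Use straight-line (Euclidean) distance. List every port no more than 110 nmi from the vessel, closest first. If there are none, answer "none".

Distances from (-40.256, 55.672):
1: √((61.141)² + (-244.352)²) = √(3738.22188 + 59707.89990) = 251.885 nmi
2: √((-71.025)² + (19.165)²) = √(5044.55063 + 367.29723) = 73.565 nmi
3: √((-69.351)² + (-53.838)²) = √(4809.56120 + 2898.53024) = 87.796 nmi
4: √((-113.336)² + (-249.633)²) = √(12845.04890 + 62316.63469) = 274.156 nmi
5: √((232.573)² + (-23.232)²) = √(54090.20033 + 539.72582) = 233.730 nmi
6: √((30.917)² + (128.981)²) = √(955.86089 + 16636.09836) = 132.635 nmi
7: √((116.815)² + (-92.248)²) = √(13645.74423 + 8509.69350) = 148.847 nmi
Threshold 110 nmi: 2 (73.565 nmi), 3 (87.796 nmi) are within range.

2, 3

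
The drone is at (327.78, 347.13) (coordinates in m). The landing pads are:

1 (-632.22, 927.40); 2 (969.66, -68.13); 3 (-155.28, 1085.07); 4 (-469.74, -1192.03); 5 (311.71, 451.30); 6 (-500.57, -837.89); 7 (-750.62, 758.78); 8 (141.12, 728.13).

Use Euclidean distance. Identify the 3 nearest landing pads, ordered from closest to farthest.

Distances from (327.78, 347.13):
1: 1121.75 m
2: 764.49 m
3: 881.99 m
4: 1733.51 m
5: 105.40 m
6: 1445.83 m
7: 1154.30 m
8: 424.27 m
Sorted: 5 (105.40 m) < 8 (424.27 m) < 2 (764.49 m) < 3 (881.99 m) < 1 (1121.75 m) < …

5, 8, 2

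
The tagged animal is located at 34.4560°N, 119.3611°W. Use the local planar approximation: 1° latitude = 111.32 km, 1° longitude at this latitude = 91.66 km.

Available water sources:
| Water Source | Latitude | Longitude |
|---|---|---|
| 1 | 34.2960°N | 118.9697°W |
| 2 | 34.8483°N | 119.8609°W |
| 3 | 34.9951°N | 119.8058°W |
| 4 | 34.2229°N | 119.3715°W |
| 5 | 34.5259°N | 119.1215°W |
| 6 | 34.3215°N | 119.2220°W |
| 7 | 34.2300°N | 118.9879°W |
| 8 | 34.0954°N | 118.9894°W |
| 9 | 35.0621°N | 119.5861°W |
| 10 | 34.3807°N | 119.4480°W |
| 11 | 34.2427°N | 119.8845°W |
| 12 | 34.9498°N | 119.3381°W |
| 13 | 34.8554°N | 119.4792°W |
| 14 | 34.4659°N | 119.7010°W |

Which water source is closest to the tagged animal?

Distances from 34.4560°N, 119.3611°W:
1: √((-0.1600·111.32)² + (0.3914·91.66)²) = √(317.238845 + 1287.067573) = 40.0538 km
2: √((0.3923·111.32)² + (-0.4998·91.66)²) = √(1907.141917 + 2098.708925) = 63.2918 km
3: √((0.5391·111.32)² + (-0.4447·91.66)²) = √(3601.513599 + 1661.475588) = 72.5465 km
4: √((-0.2331·111.32)² + (-0.0104·91.66)²) = √(673.334617 + 0.908712) = 25.9662 km
5: √((0.0699·111.32)² + (0.2396·91.66)²) = √(60.548132 + 482.317848) = 23.2995 km
6: √((-0.1345·111.32)² + (0.1391·91.66)²) = √(224.176954 + 162.560103) = 19.6656 km
7: √((-0.2260·111.32)² + (0.3732·91.66)²) = √(632.941065 + 1170.153877) = 42.4629 km
8: √((-0.3606·111.32)² + (0.3717·91.66)²) = √(1611.379522 + 1160.766399) = 52.6512 km
9: √((0.6061·111.32)² + (-0.2250·91.66)²) = √(4552.342858 + 425.328752) = 70.5526 km
10: √((-0.0753·111.32)² + (-0.0869·91.66)²) = √(70.264563 + 63.445271) = 11.5633 km
11: √((-0.2133·111.32)² + (-0.5234·91.66)²) = √(563.803940 + 2301.585657) = 53.5293 km
12: √((0.4938·111.32)² + (0.0230·91.66)²) = √(3021.680671 + 4.444423) = 55.0102 km
13: √((0.3994·111.32)² + (-0.1181·91.66)²) = √(1976.799017 + 117.181621) = 45.7600 km
14: √((0.0099·111.32)² + (-0.3399·91.66)²) = √(1.214554 + 970.648606) = 31.1747 km
Minimum: 10 at 11.5633 km.

10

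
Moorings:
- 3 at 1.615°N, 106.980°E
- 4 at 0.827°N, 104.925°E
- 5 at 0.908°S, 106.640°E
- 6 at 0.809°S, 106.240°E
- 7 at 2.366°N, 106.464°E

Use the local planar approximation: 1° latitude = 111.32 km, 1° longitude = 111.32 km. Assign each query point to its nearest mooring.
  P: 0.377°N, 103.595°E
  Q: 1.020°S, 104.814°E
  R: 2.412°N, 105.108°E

P→4; Q→6; R→7

P at 0.377°N, 103.595°E:
  3: √((1.238·111.32)² + (3.385·111.32)²) = √(18992.74270 + 141991.95585) = 401.229 km
  4: √((0.450·111.32)² + (1.330·111.32)²) = √(2509.40884 + 21920.46069) = 156.301 km
  5: √((-1.285·111.32)² + (3.045·111.32)²) = √(20462.21533 + 114900.25414) = 367.916 km
  6: √((-1.186·111.32)² + (2.645·111.32)²) = √(17430.73793 + 86695.73803) = 322.686 km
  7: √((1.989·111.32)² + (2.869·111.32)²) = √(49024.81478 + 102001.71923) = 388.621 km
  → nearest: 4 (156.301 km)
Q at 1.020°S, 104.814°E:
  3: √((2.635·111.32)² + (2.166·111.32)²) = √(86041.43292 + 58138.43003) = 379.710 km
  4: √((1.847·111.32)² + (0.111·111.32)²) = √(42274.66611 + 152.68359) = 205.979 km
  5: √((0.112·111.32)² + (1.826·111.32)²) = √(155.44703 + 41318.82299) = 203.652 km
  6: √((0.211·111.32)² + (1.426·111.32)²) = √(551.71057 + 25199.12416) = 160.471 km
  7: √((3.386·111.32)² + (1.650·111.32)²) = √(142075.86305 + 33737.60768) = 419.301 km
  → nearest: 6 (160.471 km)
R at 2.412°N, 105.108°E:
  3: √((-0.797·111.32)² + (1.872·111.32)²) = √(7871.60038 + 43426.82555) = 226.492 km
  4: √((-1.585·111.32)² + (-0.183·111.32)²) = √(31131.84994 + 415.00046) = 177.614 km
  5: √((-3.320·111.32)² + (1.532·111.32)²) = √(136591.15039 + 29084.65562) = 407.033 km
  6: √((-3.221·111.32)² + (1.132·111.32)²) = √(128566.50705 + 15879.58868) = 380.061 km
  7: √((-0.046·111.32)² + (1.356·111.32)²) = √(26.22177 + 22785.87835) = 151.037 km
  → nearest: 7 (151.037 km)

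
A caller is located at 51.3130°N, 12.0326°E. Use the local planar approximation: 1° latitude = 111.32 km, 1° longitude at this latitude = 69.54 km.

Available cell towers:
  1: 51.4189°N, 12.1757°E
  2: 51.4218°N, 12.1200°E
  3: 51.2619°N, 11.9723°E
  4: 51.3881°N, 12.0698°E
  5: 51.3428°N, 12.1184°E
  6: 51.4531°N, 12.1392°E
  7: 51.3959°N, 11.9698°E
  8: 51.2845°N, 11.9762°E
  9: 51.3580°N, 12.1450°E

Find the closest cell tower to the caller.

8

Distances from 51.3130°N, 12.0326°E:
1: 15.4273 km
2: 13.5510 km
3: 7.0670 km
4: 8.7512 km
5: 6.8267 km
6: 17.2680 km
7: 10.2096 km
8: 5.0446 km
9: 9.2838 km
Minimum: 8 at 5.0446 km.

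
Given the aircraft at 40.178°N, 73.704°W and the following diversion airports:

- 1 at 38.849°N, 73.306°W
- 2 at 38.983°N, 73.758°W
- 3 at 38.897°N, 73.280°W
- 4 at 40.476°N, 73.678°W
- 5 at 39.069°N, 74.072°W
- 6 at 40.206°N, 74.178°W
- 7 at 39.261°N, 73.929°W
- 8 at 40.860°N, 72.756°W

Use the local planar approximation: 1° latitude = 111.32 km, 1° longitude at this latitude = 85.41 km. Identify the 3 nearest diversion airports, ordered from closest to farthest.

4, 6, 7

Distances from 40.178°N, 73.704°W:
1: √((-1.329·111.32)² + (0.398·85.41)²) = √(21887.50998 + 1155.53629) = 151.799 km
2: √((-1.195·111.32)² + (-0.054·85.41)²) = √(17696.28915 + 21.27184) = 133.107 km
3: √((-1.281·111.32)² + (0.424·85.41)²) = √(20335.02238 + 1311.44221) = 147.127 km
4: √((0.298·111.32)² + (0.026·85.41)²) = √(1100.47181 + 4.93133) = 33.248 km
5: √((-1.109·111.32)² + (-0.368·85.41)²) = √(15240.86049 + 987.90022) = 127.392 km
6: √((0.028·111.32)² + (-0.474·85.41)²) = √(9.71544 + 1638.98179) = 40.604 km
7: √((-0.917·111.32)² + (-0.225·85.41)²) = √(10420.41623 + 369.30270) = 103.874 km
8: √((0.682·111.32)² + (0.948·85.41)²) = √(5763.88284 + 6555.92714) = 110.995 km
Sorted: 4 (33.248 km) < 6 (40.604 km) < 7 (103.874 km) < 8 (110.995 km) < 5 (127.392 km) < …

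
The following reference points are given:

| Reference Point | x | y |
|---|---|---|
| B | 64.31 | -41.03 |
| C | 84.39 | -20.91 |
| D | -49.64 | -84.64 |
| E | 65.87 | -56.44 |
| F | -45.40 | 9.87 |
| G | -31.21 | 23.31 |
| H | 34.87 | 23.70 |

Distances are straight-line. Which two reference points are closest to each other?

B and E

Pairwise distances:
B–E: 15.49
F–G: 19.54
B–C: 28.43
C–E: 40.07
G–H: 66.08
C–H: 66.65
B–H: 71.11
F–H: 81.45
E–H: 85.93
D–F: 94.61
D–G: 109.51
B–G: 115.17
D–E: 118.90
B–F: 120.94
B–D: 122.01
C–G: 123.77
E–G: 125.64
E–F: 129.53
C–F: 133.39
D–H: 137.40
C–D: 148.41
Closest pair: B–E at 15.49.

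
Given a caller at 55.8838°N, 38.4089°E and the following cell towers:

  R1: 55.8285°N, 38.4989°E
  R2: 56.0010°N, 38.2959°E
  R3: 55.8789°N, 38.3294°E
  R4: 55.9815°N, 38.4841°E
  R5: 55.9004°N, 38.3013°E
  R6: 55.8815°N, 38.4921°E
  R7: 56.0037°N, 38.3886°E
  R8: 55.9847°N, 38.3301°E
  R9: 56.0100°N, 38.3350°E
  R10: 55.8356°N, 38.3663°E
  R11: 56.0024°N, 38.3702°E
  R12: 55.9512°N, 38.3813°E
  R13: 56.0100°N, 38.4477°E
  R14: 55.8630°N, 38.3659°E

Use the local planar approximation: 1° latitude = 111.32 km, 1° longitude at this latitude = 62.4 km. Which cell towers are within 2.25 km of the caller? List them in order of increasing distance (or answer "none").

none

Distances from 55.8838°N, 38.4089°E:
R1: 8.3328 km
R2: 14.8302 km
R3: 4.9907 km
R4: 11.8451 km
R5: 6.9639 km
R6: 5.1980 km
R7: 13.4072 km
R8: 12.2613 km
R9: 14.7861 km
R10: 5.9880 km
R11: 13.4216 km
R12: 7.6981 km
R13: 14.2557 km
R14: 3.5441 km
Threshold 2.25 km: none within range.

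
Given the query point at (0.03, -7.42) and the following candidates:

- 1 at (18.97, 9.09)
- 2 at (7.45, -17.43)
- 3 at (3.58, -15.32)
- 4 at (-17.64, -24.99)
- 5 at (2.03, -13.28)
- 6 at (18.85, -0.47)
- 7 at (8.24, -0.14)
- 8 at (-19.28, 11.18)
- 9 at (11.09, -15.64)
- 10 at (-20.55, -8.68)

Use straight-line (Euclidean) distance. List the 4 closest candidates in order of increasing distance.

Distances from (0.03, -7.42):
1: √((18.94)² + (16.51)²) = √(358.7236 + 272.5801) = 25.13
2: √((7.42)² + (-10.01)²) = √(55.0564 + 100.2001) = 12.46
3: √((3.55)² + (-7.90)²) = √(12.6025 + 62.4100) = 8.66
4: √((-17.67)² + (-17.57)²) = √(312.2289 + 308.7049) = 24.92
5: √((2.00)² + (-5.86)²) = √(4.0000 + 34.3396) = 6.19
6: √((18.82)² + (6.95)²) = √(354.1924 + 48.3025) = 20.06
7: √((8.21)² + (7.28)²) = √(67.4041 + 52.9984) = 10.97
8: √((-19.31)² + (18.60)²) = √(372.8761 + 345.9600) = 26.81
9: √((11.06)² + (-8.22)²) = √(122.3236 + 67.5684) = 13.78
10: √((-20.58)² + (-1.26)²) = √(423.5364 + 1.5876) = 20.62
Sorted: 5 (6.19) < 3 (8.66) < 7 (10.97) < 2 (12.46) < 9 (13.78) < 6 (20.06) < …

5, 3, 7, 2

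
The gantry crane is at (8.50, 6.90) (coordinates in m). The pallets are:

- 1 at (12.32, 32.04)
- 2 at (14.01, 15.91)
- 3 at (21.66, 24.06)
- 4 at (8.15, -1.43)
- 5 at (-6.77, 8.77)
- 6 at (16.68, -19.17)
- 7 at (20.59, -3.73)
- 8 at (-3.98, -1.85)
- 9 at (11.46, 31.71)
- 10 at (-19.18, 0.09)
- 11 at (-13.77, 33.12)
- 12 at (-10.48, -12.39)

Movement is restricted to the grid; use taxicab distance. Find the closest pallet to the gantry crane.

4

Distances from (8.50, 6.90):
1: |3.82| + |25.14| = 3.82 + 25.14 = 28.96 m
2: |5.51| + |9.01| = 5.51 + 9.01 = 14.52 m
3: |13.16| + |17.16| = 13.16 + 17.16 = 30.32 m
4: |-0.35| + |-8.33| = 0.35 + 8.33 = 8.68 m
5: |-15.27| + |1.87| = 15.27 + 1.87 = 17.14 m
6: |8.18| + |-26.07| = 8.18 + 26.07 = 34.25 m
7: |12.09| + |-10.63| = 12.09 + 10.63 = 22.72 m
8: |-12.48| + |-8.75| = 12.48 + 8.75 = 21.23 m
9: |2.96| + |24.81| = 2.96 + 24.81 = 27.77 m
10: |-27.68| + |-6.81| = 27.68 + 6.81 = 34.49 m
11: |-22.27| + |26.22| = 22.27 + 26.22 = 48.49 m
12: |-18.98| + |-19.29| = 18.98 + 19.29 = 38.27 m
Minimum: 4 at 8.68 m.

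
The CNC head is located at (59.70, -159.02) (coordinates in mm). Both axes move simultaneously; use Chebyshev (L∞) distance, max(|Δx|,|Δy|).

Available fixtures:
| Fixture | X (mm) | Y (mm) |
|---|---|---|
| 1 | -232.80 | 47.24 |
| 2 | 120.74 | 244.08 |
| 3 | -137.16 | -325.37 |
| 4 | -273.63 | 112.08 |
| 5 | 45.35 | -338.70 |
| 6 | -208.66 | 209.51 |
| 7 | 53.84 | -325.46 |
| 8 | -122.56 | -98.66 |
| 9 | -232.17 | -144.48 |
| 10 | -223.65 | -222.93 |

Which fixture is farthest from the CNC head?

2

Distances from (59.70, -159.02):
1: max(|-292.50|, |206.26|) = 292.50 mm
2: max(|61.04|, |403.10|) = 403.10 mm
3: max(|-196.86|, |-166.35|) = 196.86 mm
4: max(|-333.33|, |271.10|) = 333.33 mm
5: max(|-14.35|, |-179.68|) = 179.68 mm
6: max(|-268.36|, |368.53|) = 368.53 mm
7: max(|-5.86|, |-166.44|) = 166.44 mm
8: max(|-182.26|, |60.36|) = 182.26 mm
9: max(|-291.87|, |14.54|) = 291.87 mm
10: max(|-283.35|, |-63.91|) = 283.35 mm
Maximum: 2 at 403.10 mm.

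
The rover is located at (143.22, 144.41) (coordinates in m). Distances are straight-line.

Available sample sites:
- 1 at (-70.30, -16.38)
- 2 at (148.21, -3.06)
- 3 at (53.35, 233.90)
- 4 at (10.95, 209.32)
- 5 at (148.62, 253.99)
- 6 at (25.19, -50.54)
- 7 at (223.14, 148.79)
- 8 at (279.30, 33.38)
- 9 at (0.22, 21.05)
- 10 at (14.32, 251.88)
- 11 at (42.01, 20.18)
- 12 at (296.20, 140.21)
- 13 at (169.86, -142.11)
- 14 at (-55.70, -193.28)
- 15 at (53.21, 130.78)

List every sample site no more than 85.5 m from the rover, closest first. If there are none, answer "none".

Distances from (143.22, 144.41):
1: 267.29 m
2: 147.55 m
3: 126.83 m
4: 147.34 m
5: 109.71 m
6: 227.90 m
7: 80.04 m
8: 175.63 m
9: 188.86 m
10: 167.82 m
11: 160.24 m
12: 153.04 m
13: 287.76 m
14: 391.92 m
15: 91.04 m
Threshold 85.5 m: 7 (80.04 m) is within range.

7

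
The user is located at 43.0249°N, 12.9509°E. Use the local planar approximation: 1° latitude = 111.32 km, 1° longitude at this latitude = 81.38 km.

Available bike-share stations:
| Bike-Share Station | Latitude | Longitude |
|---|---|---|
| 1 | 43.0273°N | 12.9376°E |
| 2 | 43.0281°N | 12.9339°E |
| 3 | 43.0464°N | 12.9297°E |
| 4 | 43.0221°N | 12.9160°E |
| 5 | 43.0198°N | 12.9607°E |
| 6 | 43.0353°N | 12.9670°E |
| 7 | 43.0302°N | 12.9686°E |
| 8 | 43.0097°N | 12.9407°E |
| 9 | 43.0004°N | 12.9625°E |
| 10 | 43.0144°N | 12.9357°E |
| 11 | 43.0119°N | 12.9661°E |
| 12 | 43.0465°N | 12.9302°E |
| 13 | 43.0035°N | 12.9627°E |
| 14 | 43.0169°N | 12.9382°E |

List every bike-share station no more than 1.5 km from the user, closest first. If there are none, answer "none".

Distances from 43.0249°N, 12.9509°E:
1: 1.1148 km
2: 1.4286 km
3: 2.9504 km
4: 2.8572 km
5: 0.9790 km
6: 1.7484 km
7: 1.5566 km
8: 1.8847 km
9: 2.8861 km
10: 1.7019 km
11: 1.9038 km
12: 2.9359 km
13: 2.5685 km
14: 1.3643 km
Threshold 1.5 km: 5 (0.9790 km), 1 (1.1148 km), 14 (1.3643 km), 2 (1.4286 km) are within range.

5, 1, 14, 2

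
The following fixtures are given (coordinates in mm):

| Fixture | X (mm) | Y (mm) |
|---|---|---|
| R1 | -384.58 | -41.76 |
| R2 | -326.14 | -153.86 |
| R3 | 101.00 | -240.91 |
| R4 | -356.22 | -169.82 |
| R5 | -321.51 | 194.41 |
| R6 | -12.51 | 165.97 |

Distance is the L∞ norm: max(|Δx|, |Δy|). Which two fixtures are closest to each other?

Pairwise distances:
R1–R2: max(|58.44|, |-112.10|) = 112.10 mm
R1–R3: max(|485.58|, |-199.15|) = 485.58 mm
R1–R4: max(|28.36|, |-128.06|) = 128.06 mm
R1–R5: max(|63.07|, |236.17|) = 236.17 mm
R1–R6: max(|372.07|, |207.73|) = 372.07 mm
R2–R3: max(|427.14|, |-87.05|) = 427.14 mm
R2–R4: max(|-30.08|, |-15.96|) = 30.08 mm
R2–R5: max(|4.63|, |348.27|) = 348.27 mm
R2–R6: max(|313.63|, |319.83|) = 319.83 mm
R3–R4: max(|-457.22|, |71.09|) = 457.22 mm
R3–R5: max(|-422.51|, |435.32|) = 435.32 mm
R3–R6: max(|-113.51|, |406.88|) = 406.88 mm
R4–R5: max(|34.71|, |364.23|) = 364.23 mm
R4–R6: max(|343.71|, |335.79|) = 343.71 mm
R5–R6: max(|309.00|, |-28.44|) = 309.00 mm
Closest pair: R2–R4 at 30.08 mm.

R2 and R4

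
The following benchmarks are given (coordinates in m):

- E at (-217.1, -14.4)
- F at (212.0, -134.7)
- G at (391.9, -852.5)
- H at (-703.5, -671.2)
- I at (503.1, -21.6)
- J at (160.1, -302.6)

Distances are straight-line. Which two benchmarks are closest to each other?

F and J

Pairwise distances:
E–F: 445.6 m
E–G: 1036.0 m
E–H: 817.3 m
E–I: 720.2 m
E–J: 474.7 m
F–G: 740.0 m
F–H: 1061.1 m
F–I: 312.3 m
F–J: 175.7 m
G–H: 1110.3 m
G–I: 838.3 m
G–J: 596.8 m
H–I: 1370.4 m
H–J: 939.0 m
I–J: 443.4 m
Closest pair: F–J at 175.7 m.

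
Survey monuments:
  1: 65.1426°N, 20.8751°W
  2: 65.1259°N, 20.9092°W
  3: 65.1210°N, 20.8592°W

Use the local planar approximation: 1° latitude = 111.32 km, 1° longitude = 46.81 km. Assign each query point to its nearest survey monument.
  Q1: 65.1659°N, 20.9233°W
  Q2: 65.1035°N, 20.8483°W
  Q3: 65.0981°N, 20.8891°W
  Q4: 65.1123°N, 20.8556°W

Q1→1; Q2→3; Q3→3; Q4→3

Q1 at 65.1659°N, 20.9233°W:
  1: √((-0.0233·111.32)² + (0.0482·46.81)²) = √(6.727570 + 5.090628) = 3.4378 km
  2: √((-0.0400·111.32)² + (0.0141·46.81)²) = √(19.827428 + 0.435628) = 4.5015 km
  3: √((-0.0449·111.32)² + (0.0641·46.81)²) = √(24.982683 + 9.003126) = 5.8297 km
  → nearest: 1 (3.4378 km)
Q2 at 65.1035°N, 20.8483°W:
  1: √((0.0391·111.32)² + (-0.0268·46.81)²) = √(18.945231 + 1.573790) = 4.5298 km
  2: √((0.0224·111.32)² + (-0.0609·46.81)²) = √(6.217881 + 8.126656) = 3.7874 km
  3: √((0.0175·111.32)² + (-0.0109·46.81)²) = √(3.795094 + 0.260334) = 2.0138 km
  → nearest: 3 (2.0138 km)
Q3 at 65.0981°N, 20.8891°W:
  1: √((0.0445·111.32)² + (0.0140·46.81)²) = √(24.539540 + 0.429471) = 4.9969 km
  2: √((0.0278·111.32)² + (-0.0201·46.81)²) = √(9.577143 + 0.885257) = 3.2346 km
  3: √((0.0229·111.32)² + (0.0299·46.81)²) = √(6.498563 + 1.958933) = 2.9082 km
  → nearest: 3 (2.9082 km)
Q4 at 65.1123°N, 20.8556°W:
  1: √((0.0303·111.32)² + (-0.0195·46.81)²) = √(11.377102 + 0.833195) = 3.4943 km
  2: √((0.0136·111.32)² + (-0.0536·46.81)²) = √(2.292051 + 6.295161) = 2.9304 km
  3: √((0.0087·111.32)² + (-0.0036·46.81)²) = √(0.937961 + 0.028398) = 0.9830 km
  → nearest: 3 (0.9830 km)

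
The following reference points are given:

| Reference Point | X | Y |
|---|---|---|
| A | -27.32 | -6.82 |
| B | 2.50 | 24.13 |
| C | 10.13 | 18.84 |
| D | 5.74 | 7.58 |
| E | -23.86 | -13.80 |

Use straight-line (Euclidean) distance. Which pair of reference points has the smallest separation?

A and E

Pairwise distances:
A–B: √((29.82)² + (30.95)²) = √(889.2324 + 957.9025) = 42.98
A–C: √((37.45)² + (25.66)²) = √(1402.5025 + 658.4356) = 45.40
A–D: √((33.06)² + (14.40)²) = √(1092.9636 + 207.3600) = 36.06
A–E: √((3.46)² + (-6.98)²) = √(11.9716 + 48.7204) = 7.79
B–C: √((7.63)² + (-5.29)²) = √(58.2169 + 27.9841) = 9.28
B–D: √((3.24)² + (-16.55)²) = √(10.4976 + 273.9025) = 16.86
B–E: √((-26.36)² + (-37.93)²) = √(694.8496 + 1438.6849) = 46.19
C–D: √((-4.39)² + (-11.26)²) = √(19.2721 + 126.7876) = 12.09
C–E: √((-33.99)² + (-32.64)²) = √(1155.3201 + 1065.3696) = 47.12
D–E: √((-29.60)² + (-21.38)²) = √(876.1600 + 457.1044) = 36.51
Closest pair: A–E at 7.79.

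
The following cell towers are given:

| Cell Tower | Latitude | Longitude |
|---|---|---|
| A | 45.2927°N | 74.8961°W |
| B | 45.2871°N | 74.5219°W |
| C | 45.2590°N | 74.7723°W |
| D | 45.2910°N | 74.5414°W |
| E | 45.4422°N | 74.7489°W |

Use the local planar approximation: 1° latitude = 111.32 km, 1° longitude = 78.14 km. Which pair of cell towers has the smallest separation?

Pairwise distances:
A–B: √((-0.0056·111.32)² + (0.3742·78.14)²) = √(0.388618 + 854.976898) = 29.2466 km
A–C: √((-0.0337·111.32)² + (0.1238·78.14)²) = √(14.073632 + 93.581091) = 10.3757 km
A–D: √((-0.0017·111.32)² + (0.3547·78.14)²) = √(0.035813 + 768.190958) = 27.7169 km
A–E: √((0.1495·111.32)² + (0.1472·78.14)²) = √(276.967481 + 132.300789) = 20.2304 km
B–C: √((-0.0281·111.32)² + (-0.2504·78.14)²) = √(9.784960 + 382.838374) = 19.8147 km
B–D: √((0.0039·111.32)² + (-0.0195·78.14)²) = √(0.188484 + 2.321753) = 1.5844 km
B–E: √((0.1551·111.32)² + (-0.2270·78.14)²) = √(298.105501 + 314.628839) = 24.7535 km
C–D: √((0.0320·111.32)² + (0.2309·78.14)²) = √(12.689554 + 325.532744) = 18.3908 km
C–E: √((0.1832·111.32)² + (0.0234·78.14)²) = √(415.908057 + 3.343324) = 20.4756 km
D–E: √((0.1512·111.32)² + (-0.2075·78.14)²) = √(283.302220 + 262.895417) = 23.3709 km
Closest pair: B–D at 1.5844 km.

B and D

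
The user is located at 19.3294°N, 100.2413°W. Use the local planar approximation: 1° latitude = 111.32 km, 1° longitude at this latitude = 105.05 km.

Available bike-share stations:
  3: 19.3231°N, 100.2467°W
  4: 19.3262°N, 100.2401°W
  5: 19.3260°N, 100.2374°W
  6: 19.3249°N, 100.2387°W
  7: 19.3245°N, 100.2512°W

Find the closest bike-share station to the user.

4

Distances from 19.3294°N, 100.2413°W:
3: 0.9020 km
4: 0.3779 km
5: 0.5578 km
6: 0.5706 km
7: 1.1744 km
Minimum: 4 at 0.3779 km.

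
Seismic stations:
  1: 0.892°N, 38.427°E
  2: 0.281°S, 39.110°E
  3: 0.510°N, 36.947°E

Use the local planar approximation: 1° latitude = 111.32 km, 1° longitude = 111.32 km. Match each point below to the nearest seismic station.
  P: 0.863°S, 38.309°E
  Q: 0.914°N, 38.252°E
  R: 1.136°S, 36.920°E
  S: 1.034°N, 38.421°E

P→2; Q→1; R→3; S→1

P at 0.863°S, 38.309°E:
  1: 195.808 km
  2: 110.219 km
  3: 215.288 km
  → nearest: 2 (110.219 km)
Q at 0.914°N, 38.252°E:
  1: 19.634 km
  2: 163.765 km
  3: 152.075 km
  → nearest: 1 (19.634 km)
R at 1.136°S, 36.920°E:
  1: 281.264 km
  2: 261.712 km
  3: 183.257 km
  → nearest: 3 (183.257 km)
S at 1.034°N, 38.421°E:
  1: 15.822 km
  2: 165.262 km
  3: 174.146 km
  → nearest: 1 (15.822 km)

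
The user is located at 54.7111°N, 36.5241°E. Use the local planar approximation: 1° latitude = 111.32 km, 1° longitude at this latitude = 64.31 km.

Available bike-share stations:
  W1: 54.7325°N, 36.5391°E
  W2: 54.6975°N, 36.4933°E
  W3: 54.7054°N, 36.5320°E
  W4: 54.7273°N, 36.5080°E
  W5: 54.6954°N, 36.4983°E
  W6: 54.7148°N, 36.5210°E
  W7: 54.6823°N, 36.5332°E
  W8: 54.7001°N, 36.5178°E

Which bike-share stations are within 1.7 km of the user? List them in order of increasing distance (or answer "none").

W6, W3, W8

Distances from 54.7111°N, 36.5241°E:
W1: √((0.0214·111.32)² + (0.0150·64.31)²) = √(5.675106 + 0.930550) = 2.5701 km
W2: √((-0.0136·111.32)² + (-0.0308·64.31)²) = √(2.292051 + 3.923363) = 2.4931 km
W3: √((-0.0057·111.32)² + (0.0079·64.31)²) = √(0.402621 + 0.258114) = 0.8129 km
W4: √((0.0162·111.32)² + (-0.0161·64.31)²) = √(3.252194 + 1.072035) = 2.0795 km
W5: √((-0.0157·111.32)² + (-0.0258·64.31)²) = √(3.054539 + 2.752938) = 2.4099 km
W6: √((0.0037·111.32)² + (-0.0031·64.31)²) = √(0.169648 + 0.039745) = 0.4576 km
W7: √((-0.0288·111.32)² + (0.0091·64.31)²) = √(10.278539 + 0.342484) = 3.2590 km
W8: √((-0.0110·111.32)² + (-0.0063·64.31)²) = √(1.499449 + 0.164149) = 1.2898 km
Threshold 1.7 km: W6 (0.4576 km), W3 (0.8129 km), W8 (1.2898 km) are within range.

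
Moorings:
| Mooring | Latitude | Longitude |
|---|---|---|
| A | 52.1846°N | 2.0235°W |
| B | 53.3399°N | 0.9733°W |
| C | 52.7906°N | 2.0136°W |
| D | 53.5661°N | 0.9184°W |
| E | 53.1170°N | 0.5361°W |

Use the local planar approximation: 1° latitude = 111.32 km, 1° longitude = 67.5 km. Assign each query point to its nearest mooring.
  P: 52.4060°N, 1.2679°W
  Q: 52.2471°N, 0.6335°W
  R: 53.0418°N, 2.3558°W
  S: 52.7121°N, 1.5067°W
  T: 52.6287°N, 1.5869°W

P→A; Q→A; R→C; S→C; T→C

P at 52.4060°N, 1.2679°W:
  A: √((-0.2214·111.32)² + (-0.7556·67.5)²) = √(607.437540 + 2601.306009) = 56.6458 km
  B: √((0.9339·111.32)² + (0.2946·67.5)²) = √(10808.045047 + 395.433110) = 105.8465 km
  C: √((0.3846·111.32)² + (-0.7457·67.5)²) = √(1833.010510 + 2533.587058) = 66.0802 km
  D: √((1.1601·111.32)² + (0.3495·67.5)²) = √(16677.741914 + 556.547077) = 131.2794 km
  E: √((0.7110·111.32)² + (0.7318·67.5)²) = √(6264.488218 + 2440.014212) = 93.2979 km
  → nearest: A (56.6458 km)
Q at 52.2471°N, 0.6335°W:
  A: √((-0.0625·111.32)² + (-1.3900·67.5)²) = √(48.406806 + 8803.130625) = 94.0826 km
  B: √((1.0928·111.32)² + (-0.3398·67.5)²) = √(14798.843177 + 526.083032) = 123.7939 km
  C: √((0.5435·111.32)² + (-1.3801·67.5)²) = √(3660.542826 + 8678.180071) = 111.0798 km
  D: √((1.3190·111.32)² + (-0.2849·67.5)²) = √(21559.366054 + 369.821746) = 148.0851 km
  E: √((0.8699·111.32)² + (0.0974·67.5)²) = √(9377.456474 + 43.224050) = 97.0602 km
  → nearest: A (94.0826 km)
R at 53.0418°N, 2.3558°W:
  A: √((-0.8572·111.32)² + (0.3323·67.5)²) = √(9105.645116 + 503.116115) = 98.0243 km
  B: √((0.2981·111.32)² + (1.3825·67.5)²) = √(1101.210509 + 8708.389102) = 99.0434 km
  C: √((-0.2512·111.32)² + (0.3422·67.5)²) = √(781.962030 + 533.540702) = 36.2699 km
  D: √((0.5243·111.32)² + (1.4374·67.5)²) = √(3406.482096 + 9413.753600) = 113.2265 km
  E: √((0.0752·111.32)² + (1.8197·67.5)²) = √(70.078061 + 15087.147485) = 123.1147 km
  → nearest: C (36.2699 km)
S at 52.7121°N, 1.5067°W:
  A: √((-0.5275·111.32)² + (-0.5168·67.5)²) = √(3448.191074 + 1216.893456) = 68.3014 km
  B: √((0.6278·111.32)² + (0.5334·67.5)²) = √(4884.150278 + 1296.324020) = 78.6160 km
  C: √((0.0785·111.32)² + (-0.5069·67.5)²) = √(76.363480 + 1170.717548) = 35.3140 km
  D: √((0.8540·111.32)² + (0.5883·67.5)²) = √(9037.787727 + 1576.903955) = 103.0276 km
  E: √((0.4049·111.32)² + (0.9706·67.5)²) = √(2031.617518 + 4292.280740) = 79.5229 km
  → nearest: C (35.3140 km)
T at 52.6287°N, 1.5869°W:
  A: √((-0.4441·111.32)² + (-0.4366·67.5)²) = √(2444.037930 + 868.510370) = 57.5547 km
  B: √((0.7112·111.32)² + (0.6136·67.5)²) = √(6268.013039 + 1715.450724) = 89.3502 km
  C: √((0.1619·111.32)² + (-0.4267·67.5)²) = √(324.818004 + 829.569605) = 33.9763 km
  D: √((0.9374·111.32)² + (0.6685·67.5)²) = √(10889.208003 + 2036.152814) = 113.6898 km
  E: √((0.4883·111.32)² + (1.0508·67.5)²) = √(2954.743894 + 5030.923041) = 89.3626 km
  → nearest: C (33.9763 km)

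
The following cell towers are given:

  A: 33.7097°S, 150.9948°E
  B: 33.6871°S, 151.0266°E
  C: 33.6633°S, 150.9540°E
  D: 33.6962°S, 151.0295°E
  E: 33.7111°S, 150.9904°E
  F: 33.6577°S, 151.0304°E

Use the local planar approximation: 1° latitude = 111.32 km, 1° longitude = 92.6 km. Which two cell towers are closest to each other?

Pairwise distances:
A–B: 3.87305 km
A–C: 6.39951 km
A–D: 3.54729 km
A–E: 0.43623 km
A–F: 6.66151 km
B–C: 7.22599 km
B–D: 1.04800 km
B–E: 4.28656 km
B–F: 3.29167 km
C–D: 7.89251 km
C–E: 6.29883 km
C–F: 7.10205 km
D–E: 3.98251 km
D–F: 4.28663 km
E–F: 7.00404 km
Closest pair: A–E at 0.43623 km.

A and E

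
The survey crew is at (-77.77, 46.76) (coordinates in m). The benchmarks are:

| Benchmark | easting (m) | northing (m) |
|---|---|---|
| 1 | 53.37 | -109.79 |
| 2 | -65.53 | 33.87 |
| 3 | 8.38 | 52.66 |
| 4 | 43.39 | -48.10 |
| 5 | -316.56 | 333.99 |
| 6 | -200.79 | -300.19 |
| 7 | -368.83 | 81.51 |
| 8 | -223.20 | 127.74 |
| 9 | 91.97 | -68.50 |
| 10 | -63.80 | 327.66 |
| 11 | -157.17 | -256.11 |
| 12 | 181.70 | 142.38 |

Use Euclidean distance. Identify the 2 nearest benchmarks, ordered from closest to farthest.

Distances from (-77.77, 46.76):
1: 204.22 m
2: 17.78 m
3: 86.35 m
4: 153.88 m
5: 373.53 m
6: 368.11 m
7: 293.13 m
8: 166.46 m
9: 205.17 m
10: 281.25 m
11: 313.10 m
12: 276.53 m
Sorted: 2 (17.78 m) < 3 (86.35 m) < 4 (153.88 m) < 8 (166.46 m) < …

2, 3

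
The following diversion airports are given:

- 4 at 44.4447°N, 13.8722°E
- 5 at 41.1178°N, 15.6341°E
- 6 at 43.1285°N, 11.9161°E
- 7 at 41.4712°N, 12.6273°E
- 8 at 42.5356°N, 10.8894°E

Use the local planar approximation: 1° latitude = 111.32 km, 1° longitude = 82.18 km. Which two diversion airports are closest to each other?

6 and 8

Pairwise distances:
4–5: √((-3.3269·111.32)² + (1.7619·82.18)²) = √(137159.498776 + 20964.996053) = 397.6487 km
4–6: √((-1.3162·111.32)² + (-1.9561·82.18)²) = √(21467.929888 + 25841.301312) = 217.5069 km
4–7: √((-2.9735·111.32)² + (-1.2449·82.18)²) = √(109567.633340 + 10466.493492) = 346.4594 km
4–8: √((-1.9091·111.32)² + (-2.9828·82.18)²) = √(45165.180542 + 60087.002963) = 324.4259 km
5–6: √((2.0107·111.32)² + (-3.7180·82.18)²) = √(50100.372071 + 93357.893687) = 378.7588 km
5–7: √((0.3534·111.32)² + (-3.0068·82.18)²) = √(1547.673996 + 61057.828822) = 250.2109 km
5–8: √((1.4178·111.32)² + (-4.7447·82.18)²) = √(24910.149808 + 152037.174369) = 420.6511 km
6–7: √((-1.6573·111.32)² + (0.7112·82.18)²) = √(34036.794772 + 3415.983543) = 193.5272 km
6–8: √((-0.5929·111.32)² + (-1.0267·82.18)²) = √(4356.214899 + 7119.006638) = 107.1225 km
7–8: √((1.0644·111.32)² + (-1.7379·82.18)²) = √(14039.645017 + 20397.730068) = 185.5731 km
Closest pair: 6–8 at 107.1225 km.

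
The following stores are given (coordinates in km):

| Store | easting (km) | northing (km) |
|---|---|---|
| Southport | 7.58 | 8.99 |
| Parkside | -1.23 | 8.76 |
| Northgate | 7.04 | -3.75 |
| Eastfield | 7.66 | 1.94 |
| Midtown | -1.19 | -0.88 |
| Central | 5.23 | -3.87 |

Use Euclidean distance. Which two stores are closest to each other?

Pairwise distances:
Northgate–Central: 1.81 km
Northgate–Eastfield: 5.72 km
Eastfield–Central: 6.30 km
Southport–Eastfield: 7.05 km
Midtown–Central: 7.08 km
Northgate–Midtown: 8.72 km
Southport–Parkside: 8.81 km
Eastfield–Midtown: 9.29 km
Parkside–Midtown: 9.64 km
Parkside–Eastfield: 11.20 km
Southport–Northgate: 12.75 km
Southport–Central: 13.07 km
Southport–Midtown: 13.20 km
Parkside–Central: 14.19 km
Parkside–Northgate: 15.00 km
Closest pair: Northgate–Central at 1.81 km.

Northgate and Central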